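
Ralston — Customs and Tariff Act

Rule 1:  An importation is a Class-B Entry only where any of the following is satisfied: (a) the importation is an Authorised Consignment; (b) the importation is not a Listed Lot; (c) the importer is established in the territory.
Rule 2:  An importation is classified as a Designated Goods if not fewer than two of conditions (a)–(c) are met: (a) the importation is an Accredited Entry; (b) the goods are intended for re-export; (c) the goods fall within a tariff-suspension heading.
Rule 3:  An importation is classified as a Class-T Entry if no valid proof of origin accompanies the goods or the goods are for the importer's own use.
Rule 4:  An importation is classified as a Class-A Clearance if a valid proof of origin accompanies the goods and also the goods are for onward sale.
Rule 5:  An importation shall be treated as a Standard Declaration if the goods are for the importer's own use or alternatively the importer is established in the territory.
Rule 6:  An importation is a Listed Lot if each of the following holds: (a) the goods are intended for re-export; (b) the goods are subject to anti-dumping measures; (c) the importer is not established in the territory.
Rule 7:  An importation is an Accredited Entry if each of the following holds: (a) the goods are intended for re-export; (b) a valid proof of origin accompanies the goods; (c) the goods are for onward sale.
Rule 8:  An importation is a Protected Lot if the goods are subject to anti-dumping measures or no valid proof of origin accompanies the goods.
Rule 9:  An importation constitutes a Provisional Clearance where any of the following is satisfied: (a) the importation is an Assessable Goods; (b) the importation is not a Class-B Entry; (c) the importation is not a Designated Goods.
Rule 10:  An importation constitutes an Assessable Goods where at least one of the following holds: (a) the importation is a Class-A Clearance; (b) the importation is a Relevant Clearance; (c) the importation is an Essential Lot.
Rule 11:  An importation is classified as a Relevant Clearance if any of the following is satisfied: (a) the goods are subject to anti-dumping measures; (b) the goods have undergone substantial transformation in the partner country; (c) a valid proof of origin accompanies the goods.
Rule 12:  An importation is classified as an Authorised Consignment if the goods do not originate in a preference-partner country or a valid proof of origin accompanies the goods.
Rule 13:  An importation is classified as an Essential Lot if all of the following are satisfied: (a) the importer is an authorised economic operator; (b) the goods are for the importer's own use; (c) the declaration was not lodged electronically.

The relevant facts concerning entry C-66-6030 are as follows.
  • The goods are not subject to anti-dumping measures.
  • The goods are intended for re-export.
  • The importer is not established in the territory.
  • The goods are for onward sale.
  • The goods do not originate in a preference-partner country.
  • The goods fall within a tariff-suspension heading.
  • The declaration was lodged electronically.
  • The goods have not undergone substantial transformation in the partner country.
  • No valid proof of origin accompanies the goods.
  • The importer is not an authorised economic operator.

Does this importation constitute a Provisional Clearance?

Under rule 4: a valid proof of origin accompanies the goods? no; and the goods are for onward sale? yes. So the importation is not a Class-A Clearance.
Under rule 11: the goods are subject to anti-dumping measures? no; or the goods have undergone substantial transformation in the partner country? no; or a valid proof of origin accompanies the goods? no. So the importation is not a Relevant Clearance.
Under rule 13: the importer is an authorised economic operator? no; and the goods are for the importer's own use? no; and the declaration was not lodged electronically? no. So the importation is not an Essential Lot.
Under rule 10: Class-A Clearance (rule 4)? no; or Relevant Clearance (rule 11)? no; or Essential Lot (rule 13)? no. So the importation is not an Assessable Goods.
Under rule 12: the goods do not originate in a preference-partner country? yes; or a valid proof of origin accompanies the goods? no. So the importation is an Authorised Consignment.
Under rule 6: the goods are intended for re-export? yes; and the goods are subject to anti-dumping measures? no; and the importer is not established in the territory? yes. So the importation is not a Listed Lot.
Under rule 1: Authorised Consignment (rule 12)? yes; or not a Listed Lot (rule 6)? yes; or the importer is established in the territory? no. So the importation is a Class-B Entry.
Under rule 7: the goods are intended for re-export? yes; and a valid proof of origin accompanies the goods? no; and the goods are for onward sale? yes. So the importation is not an Accredited Entry.
Under rule 2: Accredited Entry (rule 7)? no; the goods are intended for re-export? yes; the goods fall within a tariff-suspension heading? yes — 2 of 3 hold (need ≥2) → satisfied.
Under rule 9: Assessable Goods (rule 10)? no; or not a Class-B Entry (rule 1)? no; or not a Designated Goods (rule 2)? no. So the importation is not a Provisional Clearance.

No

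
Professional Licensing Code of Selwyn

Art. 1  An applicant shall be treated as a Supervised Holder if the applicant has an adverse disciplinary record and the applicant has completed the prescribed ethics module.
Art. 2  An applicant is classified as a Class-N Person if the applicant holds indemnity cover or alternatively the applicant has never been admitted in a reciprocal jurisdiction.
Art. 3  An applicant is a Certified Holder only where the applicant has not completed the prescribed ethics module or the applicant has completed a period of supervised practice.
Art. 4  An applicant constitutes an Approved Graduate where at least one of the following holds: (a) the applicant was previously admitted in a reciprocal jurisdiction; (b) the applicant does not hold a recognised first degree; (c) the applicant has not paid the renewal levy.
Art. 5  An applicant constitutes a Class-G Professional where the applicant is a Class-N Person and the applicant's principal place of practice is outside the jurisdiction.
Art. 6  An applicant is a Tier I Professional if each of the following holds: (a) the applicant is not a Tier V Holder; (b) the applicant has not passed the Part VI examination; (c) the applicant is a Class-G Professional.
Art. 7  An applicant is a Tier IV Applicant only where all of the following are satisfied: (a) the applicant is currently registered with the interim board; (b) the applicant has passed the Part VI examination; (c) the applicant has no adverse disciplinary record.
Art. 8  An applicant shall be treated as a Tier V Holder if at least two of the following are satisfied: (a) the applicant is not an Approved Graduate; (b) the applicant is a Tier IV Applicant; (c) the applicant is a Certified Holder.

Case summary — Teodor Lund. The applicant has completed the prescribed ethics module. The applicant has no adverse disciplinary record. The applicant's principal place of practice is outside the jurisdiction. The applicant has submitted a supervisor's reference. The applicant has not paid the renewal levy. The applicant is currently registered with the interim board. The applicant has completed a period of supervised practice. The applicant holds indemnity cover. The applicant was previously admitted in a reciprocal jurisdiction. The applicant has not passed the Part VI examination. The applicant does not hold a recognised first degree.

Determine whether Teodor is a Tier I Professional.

article 4 — Approved Graduate: [the applicant was previously admitted in a reciprocal jurisdiction? yes] OR [the applicant does not hold a recognised first degree? yes] OR [the applicant has not paid the renewal levy? yes] → satisfied.
article 7 — Tier IV Applicant: [the applicant is currently registered with the interim board? yes] AND [the applicant has passed the Part VI examination? no] AND [the applicant has no adverse disciplinary record? yes] → not satisfied.
article 3 — Certified Holder: [the applicant has not completed the prescribed ethics module? no] OR [the applicant has completed a period of supervised practice? yes] → satisfied.
article 8 — Tier V Holder: not an Approved Graduate (article 4)? no; Tier IV Applicant (article 7)? no; Certified Holder (article 3)? yes — 1 of 3 hold (need ≥2) → not satisfied.
article 2 — Class-N Person: [the applicant holds indemnity cover? yes] OR [the applicant has never been admitted in a reciprocal jurisdiction? no] → satisfied.
article 5 — Class-G Professional: [Class-N Person (article 2)? yes] AND [the applicant's principal place of practice is outside the jurisdiction? yes] → satisfied.
article 6 — Tier I Professional: [not a Tier V Holder (article 8)? yes] AND [the applicant has not passed the Part VI examination? yes] AND [Class-G Professional (article 5)? yes] → satisfied.

Yes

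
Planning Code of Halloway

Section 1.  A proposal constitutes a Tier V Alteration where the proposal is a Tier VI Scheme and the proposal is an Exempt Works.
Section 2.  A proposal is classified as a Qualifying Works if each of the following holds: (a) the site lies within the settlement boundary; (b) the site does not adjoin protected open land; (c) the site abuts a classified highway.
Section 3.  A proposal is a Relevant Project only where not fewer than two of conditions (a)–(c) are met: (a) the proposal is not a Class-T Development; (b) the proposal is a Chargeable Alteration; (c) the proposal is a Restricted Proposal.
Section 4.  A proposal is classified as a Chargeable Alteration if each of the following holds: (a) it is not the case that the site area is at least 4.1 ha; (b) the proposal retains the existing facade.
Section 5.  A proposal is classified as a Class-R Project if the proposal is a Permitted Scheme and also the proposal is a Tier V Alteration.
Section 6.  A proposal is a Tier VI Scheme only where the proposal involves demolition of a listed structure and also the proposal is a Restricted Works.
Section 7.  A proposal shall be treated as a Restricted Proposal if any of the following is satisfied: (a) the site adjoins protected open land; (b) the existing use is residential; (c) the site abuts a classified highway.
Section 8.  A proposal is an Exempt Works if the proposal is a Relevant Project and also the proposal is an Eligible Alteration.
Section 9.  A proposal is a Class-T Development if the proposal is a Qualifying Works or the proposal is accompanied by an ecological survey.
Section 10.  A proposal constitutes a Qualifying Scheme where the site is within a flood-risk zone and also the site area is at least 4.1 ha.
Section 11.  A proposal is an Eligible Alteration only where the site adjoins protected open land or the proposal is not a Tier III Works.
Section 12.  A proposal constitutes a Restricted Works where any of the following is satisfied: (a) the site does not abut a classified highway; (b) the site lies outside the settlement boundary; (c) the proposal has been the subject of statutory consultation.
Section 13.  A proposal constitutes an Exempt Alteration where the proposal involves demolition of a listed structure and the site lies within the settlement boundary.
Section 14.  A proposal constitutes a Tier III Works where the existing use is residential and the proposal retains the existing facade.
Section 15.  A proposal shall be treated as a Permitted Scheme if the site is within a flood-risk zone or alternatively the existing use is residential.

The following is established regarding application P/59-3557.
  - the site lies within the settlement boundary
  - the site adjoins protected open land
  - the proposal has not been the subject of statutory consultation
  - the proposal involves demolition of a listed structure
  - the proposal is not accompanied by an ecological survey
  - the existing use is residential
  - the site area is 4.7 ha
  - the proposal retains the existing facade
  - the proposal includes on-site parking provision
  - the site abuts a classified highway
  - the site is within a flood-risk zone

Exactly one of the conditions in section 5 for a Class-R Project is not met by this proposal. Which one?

Under section 15: the site is within a flood-risk zone? yes; or the existing use is residential? yes. So the proposal is a Permitted Scheme.
Under section 12: the site does not abut a classified highway? no; or the site lies outside the settlement boundary? no; or the proposal has been the subject of statutory consultation? no. So the proposal is not a Restricted Works.
Under section 6: the proposal involves demolition of a listed structure? yes; and Restricted Works (section 12)? no. So the proposal is not a Tier VI Scheme.
Under section 2: the site lies within the settlement boundary? yes; and the site does not adjoin protected open land? no; and the site abuts a classified highway? yes. So the proposal is not a Qualifying Works.
Under section 9: Qualifying Works (section 2)? no; or the proposal is accompanied by an ecological survey? no. So the proposal is not a Class-T Development.
Under section 4: site area: 4.7 ha ≥ 4.1 ha? yes, so negated condition no; and the proposal retains the existing facade? yes. So the proposal is not a Chargeable Alteration.
Under section 7: the site adjoins protected open land? yes; or the existing use is residential? yes; or the site abuts a classified highway? yes. So the proposal is a Restricted Proposal.
Under section 3: not a Class-T Development (section 9)? yes; Chargeable Alteration (section 4)? no; Restricted Proposal (section 7)? yes — 2 of 3 hold (need ≥2) → satisfied.
Under section 14: the existing use is residential? yes; and the proposal retains the existing facade? yes. So the proposal is a Tier III Works.
Under section 11: the site adjoins protected open land? yes; or not a Tier III Works (section 14)? no. So the proposal is an Eligible Alteration.
Under section 8: Relevant Project (section 3)? yes; and Eligible Alteration (section 11)? yes. So the proposal is an Exempt Works.
Under section 1: Tier VI Scheme (section 6)? no; and Exempt Works (section 8)? yes. So the proposal is not a Tier V Alteration.
Under section 5: Permitted Scheme (section 15)? yes; and Tier V Alteration (section 1)? no. So the proposal is not a Class-R Project.

Tier V Alteration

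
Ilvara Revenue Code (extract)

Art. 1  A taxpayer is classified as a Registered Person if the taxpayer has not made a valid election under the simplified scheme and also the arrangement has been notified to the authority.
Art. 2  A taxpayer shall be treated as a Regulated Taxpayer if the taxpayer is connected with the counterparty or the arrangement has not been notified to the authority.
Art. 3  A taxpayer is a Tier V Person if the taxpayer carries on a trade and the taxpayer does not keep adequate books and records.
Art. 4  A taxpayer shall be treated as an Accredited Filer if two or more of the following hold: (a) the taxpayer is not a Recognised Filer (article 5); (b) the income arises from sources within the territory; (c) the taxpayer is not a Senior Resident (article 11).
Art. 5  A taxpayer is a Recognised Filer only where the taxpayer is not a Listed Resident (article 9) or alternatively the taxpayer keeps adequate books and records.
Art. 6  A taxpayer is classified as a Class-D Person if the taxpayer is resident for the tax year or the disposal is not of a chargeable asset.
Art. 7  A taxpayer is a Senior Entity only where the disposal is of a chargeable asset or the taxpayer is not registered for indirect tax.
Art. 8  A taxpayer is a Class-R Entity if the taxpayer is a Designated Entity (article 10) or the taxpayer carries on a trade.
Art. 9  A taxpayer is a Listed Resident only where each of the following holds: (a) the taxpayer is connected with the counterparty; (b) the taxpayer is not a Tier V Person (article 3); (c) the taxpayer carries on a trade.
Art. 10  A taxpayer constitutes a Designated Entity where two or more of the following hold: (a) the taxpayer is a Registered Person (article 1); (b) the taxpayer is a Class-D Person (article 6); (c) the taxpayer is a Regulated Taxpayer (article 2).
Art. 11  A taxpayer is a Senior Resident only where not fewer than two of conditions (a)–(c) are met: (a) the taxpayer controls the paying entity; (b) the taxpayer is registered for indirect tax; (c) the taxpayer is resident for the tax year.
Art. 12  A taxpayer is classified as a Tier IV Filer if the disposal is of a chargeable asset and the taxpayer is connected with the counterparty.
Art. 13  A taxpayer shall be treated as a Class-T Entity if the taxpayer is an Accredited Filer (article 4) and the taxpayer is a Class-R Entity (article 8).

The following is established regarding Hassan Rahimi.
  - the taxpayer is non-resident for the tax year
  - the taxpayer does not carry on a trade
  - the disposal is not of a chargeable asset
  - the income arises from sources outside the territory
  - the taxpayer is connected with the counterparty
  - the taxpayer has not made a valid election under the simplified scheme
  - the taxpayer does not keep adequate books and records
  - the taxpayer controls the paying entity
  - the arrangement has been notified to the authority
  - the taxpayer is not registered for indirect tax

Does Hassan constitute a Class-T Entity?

article 3 — Tier V Person: [the taxpayer carries on a trade? no] AND [the taxpayer does not keep adequate books and records? yes] → not satisfied.
article 9 — Listed Resident: [the taxpayer is connected with the counterparty? yes] AND [not a Tier V Person (article 3)? yes] AND [the taxpayer carries on a trade? no] → not satisfied.
article 5 — Recognised Filer: [not a Listed Resident (article 9)? yes] OR [the taxpayer keeps adequate books and records? no] → satisfied.
article 11 — Senior Resident: the taxpayer controls the paying entity? yes; the taxpayer is registered for indirect tax? no; the taxpayer is resident for the tax year? no — 1 of 3 hold (need ≥2) → not satisfied.
article 4 — Accredited Filer: not a Recognised Filer (article 5)? no; the income arises from sources within the territory? no; not a Senior Resident (article 11)? yes — 1 of 3 hold (need ≥2) → not satisfied.
article 1 — Registered Person: [the taxpayer has not made a valid election under the simplified scheme? yes] AND [the arrangement has been notified to the authority? yes] → satisfied.
article 6 — Class-D Person: [the taxpayer is resident for the tax year? no] OR [the disposal is not of a chargeable asset? yes] → satisfied.
article 2 — Regulated Taxpayer: [the taxpayer is connected with the counterparty? yes] OR [the arrangement has not been notified to the authority? no] → satisfied.
article 10 — Designated Entity: Registered Person (article 1)? yes; Class-D Person (article 6)? yes; Regulated Taxpayer (article 2)? yes — 3 of 3 hold (need ≥2) → satisfied.
article 8 — Class-R Entity: [Designated Entity (article 10)? yes] OR [the taxpayer carries on a trade? no] → satisfied.
article 13 — Class-T Entity: [Accredited Filer (article 4)? no] AND [Class-R Entity (article 8)? yes] → not satisfied.

No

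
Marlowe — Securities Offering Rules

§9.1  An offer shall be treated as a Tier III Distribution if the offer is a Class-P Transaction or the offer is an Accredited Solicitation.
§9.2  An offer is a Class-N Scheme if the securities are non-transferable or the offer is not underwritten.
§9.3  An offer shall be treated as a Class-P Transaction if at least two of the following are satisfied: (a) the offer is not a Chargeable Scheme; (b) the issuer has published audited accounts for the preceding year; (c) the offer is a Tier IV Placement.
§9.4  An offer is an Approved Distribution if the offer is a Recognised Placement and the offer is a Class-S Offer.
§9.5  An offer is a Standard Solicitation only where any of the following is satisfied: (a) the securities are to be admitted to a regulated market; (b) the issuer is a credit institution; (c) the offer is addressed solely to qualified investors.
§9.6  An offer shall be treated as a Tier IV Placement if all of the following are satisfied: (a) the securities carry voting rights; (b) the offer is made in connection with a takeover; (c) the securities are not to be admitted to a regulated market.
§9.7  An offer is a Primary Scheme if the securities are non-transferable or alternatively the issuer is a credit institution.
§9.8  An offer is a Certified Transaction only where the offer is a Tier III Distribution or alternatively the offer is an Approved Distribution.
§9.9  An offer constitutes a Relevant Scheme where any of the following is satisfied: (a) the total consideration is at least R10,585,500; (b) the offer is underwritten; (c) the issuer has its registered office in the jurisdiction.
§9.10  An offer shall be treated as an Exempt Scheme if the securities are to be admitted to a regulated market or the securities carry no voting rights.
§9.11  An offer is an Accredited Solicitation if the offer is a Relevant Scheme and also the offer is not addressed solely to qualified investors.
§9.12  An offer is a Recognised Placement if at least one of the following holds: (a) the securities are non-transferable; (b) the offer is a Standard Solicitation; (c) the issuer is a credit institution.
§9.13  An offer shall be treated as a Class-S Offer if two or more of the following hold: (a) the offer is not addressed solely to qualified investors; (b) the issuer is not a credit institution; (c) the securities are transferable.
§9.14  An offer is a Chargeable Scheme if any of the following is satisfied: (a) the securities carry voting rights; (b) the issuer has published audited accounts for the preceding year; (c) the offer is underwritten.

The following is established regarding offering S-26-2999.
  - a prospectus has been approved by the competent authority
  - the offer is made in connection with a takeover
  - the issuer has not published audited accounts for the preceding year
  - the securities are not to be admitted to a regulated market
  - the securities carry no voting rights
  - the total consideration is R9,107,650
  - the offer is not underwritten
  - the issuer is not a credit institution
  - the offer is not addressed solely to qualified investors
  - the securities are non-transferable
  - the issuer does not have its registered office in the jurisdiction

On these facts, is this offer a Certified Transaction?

Under §9.14: the securities carry voting rights? no; or the issuer has published audited accounts for the preceding year? no; or the offer is underwritten? no. So the offer is not a Chargeable Scheme.
Under §9.6: the securities carry voting rights? no; and the offer is made in connection with a takeover? yes; and the securities are not to be admitted to a regulated market? yes. So the offer is not a Tier IV Placement.
Under §9.3: not a Chargeable Scheme (§9.14)? yes; the issuer has published audited accounts for the preceding year? no; Tier IV Placement (§9.6)? no — 1 of 3 hold (need ≥2) → not satisfied.
Under §9.9: total consideration: R9,107,650 ≥ R10,585,500? no; or the offer is underwritten? no; or the issuer has its registered office in the jurisdiction? no. So the offer is not a Relevant Scheme.
Under §9.11: Relevant Scheme (§9.9)? no; and the offer is not addressed solely to qualified investors? yes. So the offer is not an Accredited Solicitation.
Under §9.1: Class-P Transaction (§9.3)? no; or Accredited Solicitation (§9.11)? no. So the offer is not a Tier III Distribution.
Under §9.5: the securities are to be admitted to a regulated market? no; or the issuer is a credit institution? no; or the offer is addressed solely to qualified investors? no. So the offer is not a Standard Solicitation.
Under §9.12: the securities are non-transferable? yes; or Standard Solicitation (§9.5)? no; or the issuer is a credit institution? no. So the offer is a Recognised Placement.
Under §9.13: the offer is not addressed solely to qualified investors? yes; the issuer is not a credit institution? yes; the securities are transferable? no — 2 of 3 hold (need ≥2) → satisfied.
Under §9.4: Recognised Placement (§9.12)? yes; and Class-S Offer (§9.13)? yes. So the offer is an Approved Distribution.
Under §9.8: Tier III Distribution (§9.1)? no; or Approved Distribution (§9.4)? yes. So the offer is a Certified Transaction.

Yes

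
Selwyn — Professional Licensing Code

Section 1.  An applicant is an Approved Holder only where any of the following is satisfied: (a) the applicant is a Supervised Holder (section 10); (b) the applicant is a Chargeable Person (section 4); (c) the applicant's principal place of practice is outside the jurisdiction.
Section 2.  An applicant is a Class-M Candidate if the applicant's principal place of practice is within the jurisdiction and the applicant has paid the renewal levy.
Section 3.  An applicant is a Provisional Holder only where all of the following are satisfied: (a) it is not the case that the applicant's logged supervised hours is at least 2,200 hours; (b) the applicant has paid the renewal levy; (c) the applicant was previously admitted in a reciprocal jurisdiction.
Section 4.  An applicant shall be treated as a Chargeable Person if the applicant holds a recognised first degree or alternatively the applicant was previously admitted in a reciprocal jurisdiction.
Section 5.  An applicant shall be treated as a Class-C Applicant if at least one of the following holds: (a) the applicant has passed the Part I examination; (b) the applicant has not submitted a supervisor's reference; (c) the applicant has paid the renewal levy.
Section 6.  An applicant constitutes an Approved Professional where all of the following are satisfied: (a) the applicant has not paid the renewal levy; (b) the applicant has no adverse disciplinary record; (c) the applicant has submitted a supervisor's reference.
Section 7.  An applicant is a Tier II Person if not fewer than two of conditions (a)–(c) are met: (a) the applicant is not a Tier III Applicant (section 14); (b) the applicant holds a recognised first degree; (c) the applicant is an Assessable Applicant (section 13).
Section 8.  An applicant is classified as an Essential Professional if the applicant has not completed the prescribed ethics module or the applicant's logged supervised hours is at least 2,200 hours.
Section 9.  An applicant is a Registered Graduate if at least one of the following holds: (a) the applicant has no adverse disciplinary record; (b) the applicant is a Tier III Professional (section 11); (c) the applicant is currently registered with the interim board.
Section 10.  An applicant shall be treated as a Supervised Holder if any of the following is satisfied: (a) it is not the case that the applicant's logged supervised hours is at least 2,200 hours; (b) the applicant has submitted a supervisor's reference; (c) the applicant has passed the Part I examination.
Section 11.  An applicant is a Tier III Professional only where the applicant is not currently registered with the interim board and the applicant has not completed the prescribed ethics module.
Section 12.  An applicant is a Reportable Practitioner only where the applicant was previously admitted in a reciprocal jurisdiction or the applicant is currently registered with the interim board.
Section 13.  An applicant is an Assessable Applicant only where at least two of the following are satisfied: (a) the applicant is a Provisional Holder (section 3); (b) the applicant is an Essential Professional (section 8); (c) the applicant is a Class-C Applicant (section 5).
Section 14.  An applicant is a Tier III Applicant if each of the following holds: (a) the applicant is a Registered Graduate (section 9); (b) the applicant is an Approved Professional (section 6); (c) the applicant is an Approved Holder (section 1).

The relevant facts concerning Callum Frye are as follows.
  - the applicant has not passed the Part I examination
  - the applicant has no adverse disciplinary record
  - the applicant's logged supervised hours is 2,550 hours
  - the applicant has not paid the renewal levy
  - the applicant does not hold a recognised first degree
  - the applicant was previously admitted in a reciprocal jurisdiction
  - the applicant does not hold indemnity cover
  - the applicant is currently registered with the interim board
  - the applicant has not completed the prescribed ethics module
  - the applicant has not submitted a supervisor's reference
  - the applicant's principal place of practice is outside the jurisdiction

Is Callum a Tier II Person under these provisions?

Yes

section 11 — Tier III Professional: [the applicant is not currently registered with the interim board? no] AND [the applicant has not completed the prescribed ethics module? yes] → not satisfied.
section 9 — Registered Graduate: [the applicant has no adverse disciplinary record? yes] OR [Tier III Professional (section 11)? no] OR [the applicant is currently registered with the interim board? yes] → satisfied.
section 6 — Approved Professional: [the applicant has not paid the renewal levy? yes] AND [the applicant has no adverse disciplinary record? yes] AND [the applicant has submitted a supervisor's reference? no] → not satisfied.
section 10 — Supervised Holder: [applicant's logged supervised hours: 2,550 hours ≥ 2,200 hours? yes, so negated condition no] OR [the applicant has submitted a supervisor's reference? no] OR [the applicant has passed the Part I examination? no] → not satisfied.
section 4 — Chargeable Person: [the applicant holds a recognised first degree? no] OR [the applicant was previously admitted in a reciprocal jurisdiction? yes] → satisfied.
section 1 — Approved Holder: [Supervised Holder (section 10)? no] OR [Chargeable Person (section 4)? yes] OR [the applicant's principal place of practice is outside the jurisdiction? yes] → satisfied.
section 14 — Tier III Applicant: [Registered Graduate (section 9)? yes] AND [Approved Professional (section 6)? no] AND [Approved Holder (section 1)? yes] → not satisfied.
section 3 — Provisional Holder: [applicant's logged supervised hours: 2,550 hours ≥ 2,200 hours? yes, so negated condition no] AND [the applicant has paid the renewal levy? no] AND [the applicant was previously admitted in a reciprocal jurisdiction? yes] → not satisfied.
section 8 — Essential Professional: [the applicant has not completed the prescribed ethics module? yes] OR [applicant's logged supervised hours: 2,550 hours ≥ 2,200 hours? yes] → satisfied.
section 5 — Class-C Applicant: [the applicant has passed the Part I examination? no] OR [the applicant has not submitted a supervisor's reference? yes] OR [the applicant has paid the renewal levy? no] → satisfied.
section 13 — Assessable Applicant: Provisional Holder (section 3)? no; Essential Professional (section 8)? yes; Class-C Applicant (section 5)? yes — 2 of 3 hold (need ≥2) → satisfied.
section 7 — Tier II Person: not a Tier III Applicant (section 14)? yes; the applicant holds a recognised first degree? no; Assessable Applicant (section 13)? yes — 2 of 3 hold (need ≥2) → satisfied.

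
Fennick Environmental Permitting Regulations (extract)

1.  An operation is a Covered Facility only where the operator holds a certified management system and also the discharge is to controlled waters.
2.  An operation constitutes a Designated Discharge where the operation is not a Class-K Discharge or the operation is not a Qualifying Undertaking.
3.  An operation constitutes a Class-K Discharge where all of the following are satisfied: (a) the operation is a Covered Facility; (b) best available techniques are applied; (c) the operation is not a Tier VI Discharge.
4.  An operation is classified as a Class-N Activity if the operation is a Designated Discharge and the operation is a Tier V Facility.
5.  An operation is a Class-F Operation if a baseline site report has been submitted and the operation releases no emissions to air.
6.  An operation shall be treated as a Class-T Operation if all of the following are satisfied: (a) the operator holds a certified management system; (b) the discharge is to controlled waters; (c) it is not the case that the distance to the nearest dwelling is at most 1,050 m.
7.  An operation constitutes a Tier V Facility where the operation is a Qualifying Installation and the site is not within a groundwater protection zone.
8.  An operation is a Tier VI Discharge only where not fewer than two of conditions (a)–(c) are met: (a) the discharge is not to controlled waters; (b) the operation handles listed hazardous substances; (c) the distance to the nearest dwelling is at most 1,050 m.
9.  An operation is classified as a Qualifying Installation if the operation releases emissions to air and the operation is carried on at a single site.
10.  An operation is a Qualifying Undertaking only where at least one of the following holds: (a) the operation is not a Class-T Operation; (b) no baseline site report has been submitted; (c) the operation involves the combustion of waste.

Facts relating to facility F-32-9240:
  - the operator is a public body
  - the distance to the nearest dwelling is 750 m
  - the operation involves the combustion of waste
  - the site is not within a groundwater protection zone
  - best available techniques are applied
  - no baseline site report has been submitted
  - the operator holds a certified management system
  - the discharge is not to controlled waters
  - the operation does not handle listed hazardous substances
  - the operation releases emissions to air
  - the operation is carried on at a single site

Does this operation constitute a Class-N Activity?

Yes

Under paragraph 1: the operator holds a certified management system? yes; and the discharge is to controlled waters? no. So the operation is not a Covered Facility.
Under paragraph 8: the discharge is not to controlled waters? yes; the operation handles listed hazardous substances? no; distance to the nearest dwelling: 750 m ≤ 1,050 m? yes — 2 of 3 hold (need ≥2) → satisfied.
Under paragraph 3: Covered Facility (paragraph 1)? no; and best available techniques are applied? yes; and not a Tier VI Discharge (paragraph 8)? no. So the operation is not a Class-K Discharge.
Under paragraph 6: the operator holds a certified management system? yes; and the discharge is to controlled waters? no; and distance to the nearest dwelling: 750 m ≤ 1,050 m? yes, so negated condition no. So the operation is not a Class-T Operation.
Under paragraph 10: not a Class-T Operation (paragraph 6)? yes; or no baseline site report has been submitted? yes; or the operation involves the combustion of waste? yes. So the operation is a Qualifying Undertaking.
Under paragraph 2: not a Class-K Discharge (paragraph 3)? yes; or not a Qualifying Undertaking (paragraph 10)? no. So the operation is a Designated Discharge.
Under paragraph 9: the operation releases emissions to air? yes; and the operation is carried on at a single site? yes. So the operation is a Qualifying Installation.
Under paragraph 7: Qualifying Installation (paragraph 9)? yes; and the site is not within a groundwater protection zone? yes. So the operation is a Tier V Facility.
Under paragraph 4: Designated Discharge (paragraph 2)? yes; and Tier V Facility (paragraph 7)? yes. So the operation is a Class-N Activity.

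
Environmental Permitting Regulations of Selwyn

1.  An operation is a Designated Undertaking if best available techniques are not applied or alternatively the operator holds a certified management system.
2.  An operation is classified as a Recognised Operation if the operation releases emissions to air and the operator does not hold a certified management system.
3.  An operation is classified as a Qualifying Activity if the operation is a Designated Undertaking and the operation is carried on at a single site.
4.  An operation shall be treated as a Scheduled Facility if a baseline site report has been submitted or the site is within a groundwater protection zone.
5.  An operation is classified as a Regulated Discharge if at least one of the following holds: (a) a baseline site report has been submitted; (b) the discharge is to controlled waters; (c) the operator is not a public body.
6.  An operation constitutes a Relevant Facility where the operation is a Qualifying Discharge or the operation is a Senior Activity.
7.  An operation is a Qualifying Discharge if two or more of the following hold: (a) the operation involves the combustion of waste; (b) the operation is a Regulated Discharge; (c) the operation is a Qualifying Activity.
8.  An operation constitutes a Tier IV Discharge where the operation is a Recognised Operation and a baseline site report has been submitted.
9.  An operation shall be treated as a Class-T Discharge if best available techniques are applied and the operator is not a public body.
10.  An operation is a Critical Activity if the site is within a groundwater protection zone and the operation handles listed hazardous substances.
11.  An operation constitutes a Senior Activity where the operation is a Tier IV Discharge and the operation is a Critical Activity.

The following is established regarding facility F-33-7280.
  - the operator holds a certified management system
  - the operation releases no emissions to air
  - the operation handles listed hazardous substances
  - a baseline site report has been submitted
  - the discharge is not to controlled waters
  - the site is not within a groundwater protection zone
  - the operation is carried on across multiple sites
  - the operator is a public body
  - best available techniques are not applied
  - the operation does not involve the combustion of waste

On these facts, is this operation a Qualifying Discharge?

No

paragraph 5 — Regulated Discharge: [a baseline site report has been submitted? yes] OR [the discharge is to controlled waters? no] OR [the operator is not a public body? no] → satisfied.
paragraph 1 — Designated Undertaking: [best available techniques are not applied? yes] OR [the operator holds a certified management system? yes] → satisfied.
paragraph 3 — Qualifying Activity: [Designated Undertaking (paragraph 1)? yes] AND [the operation is carried on at a single site? no] → not satisfied.
paragraph 7 — Qualifying Discharge: the operation involves the combustion of waste? no; Regulated Discharge (paragraph 5)? yes; Qualifying Activity (paragraph 3)? no — 1 of 3 hold (need ≥2) → not satisfied.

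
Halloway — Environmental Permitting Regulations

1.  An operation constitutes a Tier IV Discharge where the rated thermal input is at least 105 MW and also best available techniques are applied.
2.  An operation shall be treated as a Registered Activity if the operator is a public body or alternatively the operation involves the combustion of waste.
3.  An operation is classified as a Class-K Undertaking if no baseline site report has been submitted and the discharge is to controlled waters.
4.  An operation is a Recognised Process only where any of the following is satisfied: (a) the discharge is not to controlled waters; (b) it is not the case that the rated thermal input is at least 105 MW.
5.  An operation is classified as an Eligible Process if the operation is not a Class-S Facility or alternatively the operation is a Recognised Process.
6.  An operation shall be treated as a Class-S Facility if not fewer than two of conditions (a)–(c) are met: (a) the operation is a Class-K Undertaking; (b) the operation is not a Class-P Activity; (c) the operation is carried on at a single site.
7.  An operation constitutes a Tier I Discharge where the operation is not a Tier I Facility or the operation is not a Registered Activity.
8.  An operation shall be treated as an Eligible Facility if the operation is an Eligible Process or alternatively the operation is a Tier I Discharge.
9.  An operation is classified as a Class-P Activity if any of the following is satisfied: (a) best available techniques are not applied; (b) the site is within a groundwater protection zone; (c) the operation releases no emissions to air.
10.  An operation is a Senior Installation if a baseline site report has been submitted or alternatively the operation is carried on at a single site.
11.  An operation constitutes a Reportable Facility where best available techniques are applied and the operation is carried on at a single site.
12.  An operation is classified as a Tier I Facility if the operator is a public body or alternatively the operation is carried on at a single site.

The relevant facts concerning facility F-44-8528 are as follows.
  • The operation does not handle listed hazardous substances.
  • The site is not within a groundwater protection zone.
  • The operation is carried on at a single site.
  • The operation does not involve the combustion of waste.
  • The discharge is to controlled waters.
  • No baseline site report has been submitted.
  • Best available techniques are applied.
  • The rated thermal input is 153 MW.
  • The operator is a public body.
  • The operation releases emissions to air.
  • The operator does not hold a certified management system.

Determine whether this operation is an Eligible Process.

No

paragraph 3 — Class-K Undertaking: [no baseline site report has been submitted? yes] AND [the discharge is to controlled waters? yes] → satisfied.
paragraph 9 — Class-P Activity: [best available techniques are not applied? no] OR [the site is within a groundwater protection zone? no] OR [the operation releases no emissions to air? no] → not satisfied.
paragraph 6 — Class-S Facility: Class-K Undertaking (paragraph 3)? yes; not a Class-P Activity (paragraph 9)? yes; the operation is carried on at a single site? yes — 3 of 3 hold (need ≥2) → satisfied.
paragraph 4 — Recognised Process: [the discharge is not to controlled waters? no] OR [rated thermal input: 153 MW ≥ 105 MW? yes, so negated condition no] → not satisfied.
paragraph 5 — Eligible Process: [not a Class-S Facility (paragraph 6)? no] OR [Recognised Process (paragraph 4)? no] → not satisfied.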